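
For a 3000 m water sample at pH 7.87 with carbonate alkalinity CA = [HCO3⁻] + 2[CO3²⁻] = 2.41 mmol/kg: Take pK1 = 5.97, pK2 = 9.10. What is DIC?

DIC = 2.31 mmol/kg

CA = [HCO3⁻] + 2[CO3²⁻] = (α₁ + 2α₂)·DIC
At pH 7.87: [H⁺]/K1 = 10^-1.90 = 0.012589, K2/[H⁺] = 10^-1.23 = 0.058884
α₁ = 1/(1 + 0.012589 + 0.058884) = 1/1.0715 = 0.9333; α₂ = α₁·K2/[H⁺] = 0.05496
α₁ + 2α₂ = 1.0432
DIC = CA / (α₁ + 2α₂) = 2.41 / 1.0432 = 2.31 mmol/kg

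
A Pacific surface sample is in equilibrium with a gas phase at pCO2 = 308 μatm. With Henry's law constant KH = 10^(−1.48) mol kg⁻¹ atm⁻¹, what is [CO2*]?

KH = 10^(−1.48) = 3.311×10^-2 mol kg⁻¹ atm⁻¹
[CO2*] = KH · pCO2 = 3.311×10^-2 × 308×10^-6 atm = 1.02×10^-5 mol/kg

[CO2*] = 10.2 μmol/kg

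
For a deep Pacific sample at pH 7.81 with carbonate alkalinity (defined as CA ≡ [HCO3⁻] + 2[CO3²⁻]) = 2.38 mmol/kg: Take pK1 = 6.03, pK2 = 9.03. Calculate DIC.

CA = [HCO3⁻] + 2[CO3²⁻] = (α₁ + 2α₂)·DIC
At pH 7.81: [H⁺]/K1 = 10^-1.78 = 0.016596, K2/[H⁺] = 10^-1.22 = 0.060256
α₁ = 1/(1 + 0.016596 + 0.060256) = 1/1.0769 = 0.9286; α₂ = α₁·K2/[H⁺] = 0.05596
α₁ + 2α₂ = 1.0405
DIC = CA / (α₁ + 2α₂) = 2.38 / 1.0405 = 2.29 mmol/kg

DIC = 2.29 mmol/kg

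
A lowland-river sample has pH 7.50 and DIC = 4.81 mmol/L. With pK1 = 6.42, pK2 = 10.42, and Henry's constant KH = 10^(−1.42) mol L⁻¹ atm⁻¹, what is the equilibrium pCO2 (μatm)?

α₀ = 1 / (1 + K1/[H⁺] + K1K2/[H⁺]²) = 1 / (1 + 10^+1.08 + 10^-1.84)
   = 1 / (1 + 12.023 + 0.014454) = 1/13.037 = 0.07670
[CO2*] = α₀ × DIC = 0.07670 × 4.81 = 0.3689 mmol/L
pCO2 = [CO2*]/KH = 3.689×10^-4 / 3.802×10^-2 = 9700 μatm

pCO2 = 9700 μatm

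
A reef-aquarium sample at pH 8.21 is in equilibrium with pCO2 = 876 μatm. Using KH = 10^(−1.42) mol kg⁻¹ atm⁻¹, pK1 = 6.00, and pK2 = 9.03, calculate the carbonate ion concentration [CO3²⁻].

[CO2*] = KH · pCO2 = 10^(−1.42) × 876×10^-6 = 3.330×10^-5 mol/kg
α₀ = 1/(1 + K1/[H⁺] + K1K2/[H⁺]²) = 1/(1 + 10^+2.21 + 10^+1.39) = 0.005327
DIC = [CO2*]/α₀ = 3.330×10^-5 / 0.005327 = 6.252 mmol/kg
[CO3²⁻] = α₂·DIC; α₂ = 0.1308, so [CO3²⁻] = 0.1308 × 6.252 = 0.818 mmol/kg

[CO3²⁻] = 0.818 mmol/kg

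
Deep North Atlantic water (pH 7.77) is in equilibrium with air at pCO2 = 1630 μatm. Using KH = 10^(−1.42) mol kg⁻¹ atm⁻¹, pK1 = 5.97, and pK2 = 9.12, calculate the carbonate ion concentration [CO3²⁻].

[CO2*] = KH · pCO2 = 10^(−1.42) × 1630×10^-6 = 6.197×10^-5 mol/kg
α₀ = 1/(1 + K1/[H⁺] + K1K2/[H⁺]²) = 1/(1 + 10^+1.80 + 10^+0.45) = 0.01494
DIC = [CO2*]/α₀ = 6.197×10^-5 / 0.01494 = 4.147 mmol/kg
[CO3²⁻] = α₂·DIC; α₂ = 0.04212, so [CO3²⁻] = 0.04212 × 4.147 = 0.175 mmol/kg

[CO3²⁻] = 0.175 mmol/kg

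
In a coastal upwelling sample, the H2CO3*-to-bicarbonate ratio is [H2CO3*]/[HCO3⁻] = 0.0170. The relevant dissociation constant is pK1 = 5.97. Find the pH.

From K1 = [H⁺][HCO3⁻]/[H2CO3*]:  pH = pK1 − log₁₀([H2CO3*]/[HCO3⁻])
log₁₀(0.0170) = -1.770
pH = 5.97 − (-1.770) = 7.74

pH = 7.74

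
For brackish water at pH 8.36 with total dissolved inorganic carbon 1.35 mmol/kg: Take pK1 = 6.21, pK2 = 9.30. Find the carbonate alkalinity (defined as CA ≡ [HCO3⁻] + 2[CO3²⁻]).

CA = [HCO3⁻] + 2[CO3²⁻] = (α₁ + 2α₂)·DIC
At pH 8.36: [H⁺]/K1 = 10^-2.15 = 0.0070795, K2/[H⁺] = 10^-0.94 = 0.11482
α₁ = 1/(1 + 0.0070795 + 0.11482) = 1/1.1219 = 0.8913; α₂ = α₁·K2/[H⁺] = 0.1023
α₁ + 2α₂ = 1.0960
CA = 1.0960 × 1.35 = 1.48 mmol/kg

CA = 1.48 mmol/kg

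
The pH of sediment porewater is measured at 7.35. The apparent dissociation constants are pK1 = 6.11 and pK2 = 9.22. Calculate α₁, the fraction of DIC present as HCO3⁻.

α₁ = 0.934

α₁ = 1 / (1 + [H⁺]/K1 + K2/[H⁺]) = 1 / (1 + 10^-1.24 + 10^-1.87)
   = 1 / (1 + 0.057544 + 0.013490) = 1/1.0710 = 0.9337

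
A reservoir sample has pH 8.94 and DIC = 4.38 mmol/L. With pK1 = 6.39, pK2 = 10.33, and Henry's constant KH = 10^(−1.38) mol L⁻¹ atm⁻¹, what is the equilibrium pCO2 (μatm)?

α₀ = 1 / (1 + K1/[H⁺] + K1K2/[H⁺]²) = 1 / (1 + 10^+2.55 + 10^+1.16)
   = 1 / (1 + 354.81 + 14.454) = 1/370.27 = 0.002701
[CO2*] = α₀ × DIC = 0.002701 × 4.38 = 0.01183 mmol/L = 11.83 μmol/L
pCO2 = [CO2*]/KH = 1.183×10^-5 / 4.169×10^-2 = 284 μatm

pCO2 = 284 μatm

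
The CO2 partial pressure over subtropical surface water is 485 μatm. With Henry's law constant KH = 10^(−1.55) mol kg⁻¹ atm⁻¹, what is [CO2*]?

[CO2*] = 13.7 μmol/kg

KH = 10^(−1.55) = 2.818×10^-2 mol kg⁻¹ atm⁻¹
[CO2*] = KH · pCO2 = 2.818×10^-2 × 485×10^-6 atm = 1.37×10^-5 mol/kg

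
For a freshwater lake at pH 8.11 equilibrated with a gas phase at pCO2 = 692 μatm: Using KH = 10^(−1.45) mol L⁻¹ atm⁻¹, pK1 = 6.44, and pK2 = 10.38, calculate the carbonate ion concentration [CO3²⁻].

[CO2*] = KH · pCO2 = 10^(−1.45) × 692×10^-6 = 2.455×10^-5 mol/L
α₀ = 1/(1 + K1/[H⁺] + K1K2/[H⁺]²) = 1/(1 + 10^+1.67 + 10^-0.60) = 0.02082
DIC = [CO2*]/α₀ = 2.455×10^-5 / 0.02082 = 1.179 mmol/L
[CO3²⁻] = α₂·DIC; α₂ = 0.005230, so [CO3²⁻] = 0.005230 × 1.179 = 0.00617 mmol/L = 6.17 μmol/L

[CO3²⁻] = 6.17 μmol/L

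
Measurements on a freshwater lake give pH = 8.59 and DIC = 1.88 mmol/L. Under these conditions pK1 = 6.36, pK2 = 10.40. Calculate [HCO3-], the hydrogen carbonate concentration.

[HCO3⁻] = 1.84 mmol/L

α₁ = 1 / (1 + [H⁺]/K1 + K2/[H⁺]) = 1 / (1 + 10^-2.23 + 10^-1.81)
   = 1 / (1 + 0.0058884 + 0.015488) = 1/1.0214 = 0.9791
[HCO3⁻] = α₁ × DIC = 0.9791 × 1.88 = 1.84 mmol/L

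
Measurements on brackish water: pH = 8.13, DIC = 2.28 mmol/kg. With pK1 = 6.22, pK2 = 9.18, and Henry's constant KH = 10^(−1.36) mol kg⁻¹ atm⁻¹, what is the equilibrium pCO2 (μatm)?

pCO2 = 583 μatm

α₀ = 1 / (1 + K1/[H⁺] + K1K2/[H⁺]²) = 1 / (1 + 10^+1.91 + 10^+0.86)
   = 1 / (1 + 81.283 + 7.2444) = 1/89.527 = 0.01117
[CO2*] = α₀ × DIC = 0.01117 × 2.28 = 0.02547 mmol/kg
pCO2 = [CO2*]/KH = 2.547×10^-5 / 4.365×10^-2 = 583 μatm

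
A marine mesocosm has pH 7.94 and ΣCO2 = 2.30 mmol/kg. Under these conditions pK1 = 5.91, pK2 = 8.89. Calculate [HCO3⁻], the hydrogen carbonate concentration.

[HCO3⁻] = 2.05 mmol/kg

α₁ = 1 / (1 + [H⁺]/K1 + K2/[H⁺]) = 1 / (1 + 10^-2.03 + 10^-0.95)
   = 1 / (1 + 0.0093325 + 0.11220) = 1/1.1215 = 0.8916
[HCO3⁻] = α₁ × DIC = 0.8916 × 2.30 = 2.05 mmol/kg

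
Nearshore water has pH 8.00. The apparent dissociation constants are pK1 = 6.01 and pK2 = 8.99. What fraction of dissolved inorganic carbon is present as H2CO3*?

α₀ = 1 / (1 + K1/[H⁺] + K1K2/[H⁺]²) = 1 / (1 + 10^+1.99 + 10^+1.00)
   = 1 / (1 + 97.724 + 10.000) = 1/108.72 = 0.009198

α₀ = 0.00920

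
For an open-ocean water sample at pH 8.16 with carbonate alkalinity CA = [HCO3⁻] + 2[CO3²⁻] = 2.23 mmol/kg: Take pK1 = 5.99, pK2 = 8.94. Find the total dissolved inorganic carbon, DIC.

CA = [HCO3⁻] + 2[CO3²⁻] = (α₁ + 2α₂)·DIC
At pH 8.16: [H⁺]/K1 = 10^-2.17 = 0.0067608, K2/[H⁺] = 10^-0.78 = 0.16596
α₁ = 1/(1 + 0.0067608 + 0.16596) = 1/1.1727 = 0.8527; α₂ = α₁·K2/[H⁺] = 0.1415
α₁ + 2α₂ = 1.1358
DIC = CA / (α₁ + 2α₂) = 2.23 / 1.1358 = 1.96 mmol/kg

DIC = 1.96 mmol/kg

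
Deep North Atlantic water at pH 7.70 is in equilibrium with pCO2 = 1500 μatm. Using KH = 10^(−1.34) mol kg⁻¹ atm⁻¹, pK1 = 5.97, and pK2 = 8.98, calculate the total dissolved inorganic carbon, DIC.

DIC = 3.94 mmol/kg

[CO2*] = KH · pCO2 = 10^(−1.34) × 1500×10^-6 = 6.856×10^-5 mol/kg
α₀ = 1/(1 + K1/[H⁺] + K1K2/[H⁺]²) = 1/(1 + 10^+1.73 + 10^+0.45) = 0.01738
DIC = [CO2*]/α₀ = 6.856×10^-5 / 0.01738 = 3.94 mmol/kg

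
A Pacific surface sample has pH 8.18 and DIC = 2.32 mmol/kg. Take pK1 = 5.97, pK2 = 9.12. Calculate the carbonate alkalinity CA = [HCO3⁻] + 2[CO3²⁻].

CA = 2.54 mmol/kg

CA = [HCO3⁻] + 2[CO3²⁻] = (α₁ + 2α₂)·DIC
At pH 8.18: [H⁺]/K1 = 10^-2.21 = 0.0061660, K2/[H⁺] = 10^-0.94 = 0.11482
α₁ = 1/(1 + 0.0061660 + 0.11482) = 1/1.1210 = 0.8921; α₂ = α₁·K2/[H⁺] = 0.1024
α₁ + 2α₂ = 1.0969
CA = 1.0969 × 2.32 = 2.54 mmol/kg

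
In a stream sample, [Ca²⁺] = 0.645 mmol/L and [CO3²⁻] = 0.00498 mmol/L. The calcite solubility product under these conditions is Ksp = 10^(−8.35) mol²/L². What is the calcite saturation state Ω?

Ω = 0.719

Ksp = 10^(−8.35) = 4.467×10^-9
Ω = [Ca²⁺][CO3²⁻]/Ksp = (0.645×10^-3)(0.00498×10^-3) / 4.467×10^-9 = 0.719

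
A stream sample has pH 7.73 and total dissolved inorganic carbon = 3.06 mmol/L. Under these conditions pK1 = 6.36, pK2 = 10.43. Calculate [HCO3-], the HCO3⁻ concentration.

[HCO3⁻] = 2.93 mmol/L

α₁ = 1 / (1 + [H⁺]/K1 + K2/[H⁺]) = 1 / (1 + 10^-1.37 + 10^-2.70)
   = 1 / (1 + 0.042658 + 0.0019953) = 1/1.0447 = 0.9573
[HCO3⁻] = α₁ × DIC = 0.9573 × 3.06 = 2.93 mmol/L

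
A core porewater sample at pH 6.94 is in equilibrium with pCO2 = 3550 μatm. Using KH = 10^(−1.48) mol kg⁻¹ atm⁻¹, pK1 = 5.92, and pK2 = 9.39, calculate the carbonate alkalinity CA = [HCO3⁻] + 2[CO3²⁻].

CA = 1.24 mmol/kg

[CO2*] = KH · pCO2 = 10^(−1.48) × 3550×10^-6 = 1.176×10^-4 mol/kg
α₀ = 1/(1 + K1/[H⁺] + K1K2/[H⁺]²) = 1/(1 + 10^+1.02 + 10^-1.43) = 0.08689
DIC = [CO2*]/α₀ = 1.176×10^-4 / 0.08689 = 1.353 mmol/kg
CA = (α₁ + 2α₂)·DIC = (0.9099 + 2×0.003228) × 1.353 = 1.24 mmol/kg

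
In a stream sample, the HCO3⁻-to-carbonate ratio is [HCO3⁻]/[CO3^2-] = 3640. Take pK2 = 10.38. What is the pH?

From K2 = [H⁺][CO3^2-]/[HCO3⁻]:  pH = pK2 − log₁₀([HCO3⁻]/[CO3^2-])
log₁₀(3640) = +3.561
pH = 10.38 − (+3.561) = 6.82

pH = 6.82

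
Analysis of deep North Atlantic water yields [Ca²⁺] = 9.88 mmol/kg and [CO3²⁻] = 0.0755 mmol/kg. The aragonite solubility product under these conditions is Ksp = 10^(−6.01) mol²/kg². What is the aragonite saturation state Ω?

Ω = 0.763

Ksp = 10^(−6.01) = 9.772×10^-7
Ω = [Ca²⁺][CO3²⁻]/Ksp = (9.88×10^-3)(0.0755×10^-3) / 9.772×10^-7 = 0.763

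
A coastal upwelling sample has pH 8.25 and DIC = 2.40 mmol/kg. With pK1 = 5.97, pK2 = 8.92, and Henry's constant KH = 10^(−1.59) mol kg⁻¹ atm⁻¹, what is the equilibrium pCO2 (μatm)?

α₀ = 1 / (1 + K1/[H⁺] + K1K2/[H⁺]²) = 1 / (1 + 10^+2.28 + 10^+1.61)
   = 1 / (1 + 190.55 + 40.738) = 1/232.28 = 0.004305
[CO2*] = α₀ × DIC = 0.004305 × 2.40 = 0.01033 mmol/kg = 10.33 μmol/kg
pCO2 = [CO2*]/KH = 1.033×10^-5 / 2.570×10^-2 = 402 μatm

pCO2 = 402 μatm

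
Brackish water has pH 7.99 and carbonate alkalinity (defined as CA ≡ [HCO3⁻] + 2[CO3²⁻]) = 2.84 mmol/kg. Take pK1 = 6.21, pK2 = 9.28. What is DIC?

CA = [HCO3⁻] + 2[CO3²⁻] = (α₁ + 2α₂)·DIC
At pH 7.99: [H⁺]/K1 = 10^-1.78 = 0.016596, K2/[H⁺] = 10^-1.29 = 0.051286
α₁ = 1/(1 + 0.016596 + 0.051286) = 1/1.0679 = 0.9364; α₂ = α₁·K2/[H⁺] = 0.04803
α₁ + 2α₂ = 1.0325
DIC = CA / (α₁ + 2α₂) = 2.84 / 1.0325 = 2.75 mmol/kg

DIC = 2.75 mmol/kg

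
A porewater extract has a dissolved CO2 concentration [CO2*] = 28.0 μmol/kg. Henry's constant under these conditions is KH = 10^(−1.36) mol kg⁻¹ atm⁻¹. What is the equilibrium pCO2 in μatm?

pCO2 = 641 μatm

KH = 10^(−1.36) = 4.365×10^-2 mol kg⁻¹ atm⁻¹
pCO2 = [CO2*]/KH = 28.0×10^-6 / 4.365×10^-2 = 6.41×10^-4 atm = 641 μatm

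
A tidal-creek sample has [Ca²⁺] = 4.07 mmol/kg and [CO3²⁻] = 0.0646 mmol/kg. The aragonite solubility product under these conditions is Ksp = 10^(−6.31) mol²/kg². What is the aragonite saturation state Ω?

Ω = 0.537

Ksp = 10^(−6.31) = 4.898×10^-7
Ω = [Ca²⁺][CO3²⁻]/Ksp = (4.07×10^-3)(0.0646×10^-3) / 4.898×10^-7 = 0.537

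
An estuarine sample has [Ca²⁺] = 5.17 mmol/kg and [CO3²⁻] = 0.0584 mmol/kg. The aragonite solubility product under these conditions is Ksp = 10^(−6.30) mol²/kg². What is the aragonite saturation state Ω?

Ksp = 10^(−6.30) = 5.012×10^-7
Ω = [Ca²⁺][CO3²⁻]/Ksp = (5.17×10^-3)(0.0584×10^-3) / 5.012×10^-7 = 0.602

Ω = 0.602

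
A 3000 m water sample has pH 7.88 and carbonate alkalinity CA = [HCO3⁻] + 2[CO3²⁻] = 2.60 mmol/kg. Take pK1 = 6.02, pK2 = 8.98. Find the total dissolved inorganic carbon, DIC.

DIC = 2.45 mmol/kg

CA = [HCO3⁻] + 2[CO3²⁻] = (α₁ + 2α₂)·DIC
At pH 7.88: [H⁺]/K1 = 10^-1.86 = 0.013804, K2/[H⁺] = 10^-1.10 = 0.079433
α₁ = 1/(1 + 0.013804 + 0.079433) = 1/1.0932 = 0.9147; α₂ = α₁·K2/[H⁺] = 0.07266
α₁ + 2α₂ = 1.0600
DIC = CA / (α₁ + 2α₂) = 2.60 / 1.0600 = 2.45 mmol/kg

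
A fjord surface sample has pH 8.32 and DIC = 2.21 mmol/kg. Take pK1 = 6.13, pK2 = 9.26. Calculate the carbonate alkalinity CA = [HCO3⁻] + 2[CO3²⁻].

CA = 2.42 mmol/kg

CA = [HCO3⁻] + 2[CO3²⁻] = (α₁ + 2α₂)·DIC
At pH 8.32: [H⁺]/K1 = 10^-2.19 = 0.0064565, K2/[H⁺] = 10^-0.94 = 0.11482
α₁ = 1/(1 + 0.0064565 + 0.11482) = 1/1.1213 = 0.8918; α₂ = α₁·K2/[H⁺] = 0.1024
α₁ + 2α₂ = 1.0966
CA = 1.0966 × 2.21 = 2.42 mmol/kg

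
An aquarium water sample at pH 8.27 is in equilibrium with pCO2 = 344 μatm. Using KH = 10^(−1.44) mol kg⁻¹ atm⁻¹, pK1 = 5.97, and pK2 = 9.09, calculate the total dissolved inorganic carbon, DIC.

[CO2*] = KH · pCO2 = 10^(−1.44) × 344×10^-6 = 1.249×10^-5 mol/kg
α₀ = 1/(1 + K1/[H⁺] + K1K2/[H⁺]²) = 1/(1 + 10^+2.30 + 10^+1.48) = 0.004334
DIC = [CO2*]/α₀ = 1.249×10^-5 / 0.004334 = 2.88 mmol/kg

DIC = 2.88 mmol/kg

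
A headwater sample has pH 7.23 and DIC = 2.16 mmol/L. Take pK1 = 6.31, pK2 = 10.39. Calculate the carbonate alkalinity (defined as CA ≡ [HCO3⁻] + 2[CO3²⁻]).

CA = [HCO3⁻] + 2[CO3²⁻] = (α₁ + 2α₂)·DIC
At pH 7.23: [H⁺]/K1 = 10^-0.92 = 0.12023, K2/[H⁺] = 10^-3.16 = 0.00069183
α₁ = 1/(1 + 0.12023 + 0.00069183) = 1/1.1209 = 0.8921; α₂ = α₁·K2/[H⁺] = 0.0006172
α₁ + 2α₂ = 0.8934
CA = 0.8934 × 2.16 = 1.93 mmol/L

CA = 1.93 mmol/L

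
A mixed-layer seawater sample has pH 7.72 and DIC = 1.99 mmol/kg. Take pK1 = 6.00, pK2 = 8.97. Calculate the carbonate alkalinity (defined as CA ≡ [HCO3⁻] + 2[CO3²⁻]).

CA = 2.06 mmol/kg

CA = [HCO3⁻] + 2[CO3²⁻] = (α₁ + 2α₂)·DIC
At pH 7.72: [H⁺]/K1 = 10^-1.72 = 0.019055, K2/[H⁺] = 10^-1.25 = 0.056234
α₁ = 1/(1 + 0.019055 + 0.056234) = 1/1.0753 = 0.9300; α₂ = α₁·K2/[H⁺] = 0.05230
α₁ + 2α₂ = 1.0346
CA = 1.0346 × 1.99 = 2.06 mmol/kg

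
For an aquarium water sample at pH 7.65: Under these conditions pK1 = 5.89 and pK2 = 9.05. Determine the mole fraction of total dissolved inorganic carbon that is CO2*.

α₀ = 1 / (1 + K1/[H⁺] + K1K2/[H⁺]²) = 1 / (1 + 10^+1.76 + 10^+0.36)
   = 1 / (1 + 57.544 + 2.2909) = 1/60.835 = 0.01644

α₀ = 0.0164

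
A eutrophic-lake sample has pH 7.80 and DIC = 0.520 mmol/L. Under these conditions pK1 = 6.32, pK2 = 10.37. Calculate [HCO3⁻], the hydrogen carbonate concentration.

α₁ = 1 / (1 + [H⁺]/K1 + K2/[H⁺]) = 1 / (1 + 10^-1.48 + 10^-2.57)
   = 1 / (1 + 0.033113 + 0.0026915) = 1/1.0358 = 0.9654
[HCO3⁻] = α₁ × DIC = 0.9654 × 0.520 = 0.502 mmol/L

[HCO3⁻] = 0.502 mmol/L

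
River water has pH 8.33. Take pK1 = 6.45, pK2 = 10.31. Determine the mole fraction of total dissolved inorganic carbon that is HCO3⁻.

α₁ = 1 / (1 + [H⁺]/K1 + K2/[H⁺]) = 1 / (1 + 10^-1.88 + 10^-1.98)
   = 1 / (1 + 0.013183 + 0.010471) = 1/1.0237 = 0.9769

α₁ = 0.977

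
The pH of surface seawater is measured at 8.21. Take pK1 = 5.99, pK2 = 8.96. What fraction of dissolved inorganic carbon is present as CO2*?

α₀ = 1 / (1 + K1/[H⁺] + K1K2/[H⁺]²) = 1 / (1 + 10^+2.22 + 10^+1.47)
   = 1 / (1 + 165.96 + 29.512) = 1/196.47 = 0.005090

α₀ = 0.00509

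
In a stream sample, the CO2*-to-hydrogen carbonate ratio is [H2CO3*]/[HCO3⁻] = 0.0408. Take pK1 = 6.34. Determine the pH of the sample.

From K1 = [H⁺][HCO3⁻]/[H2CO3*]:  pH = pK1 − log₁₀([H2CO3*]/[HCO3⁻])
log₁₀(0.0408) = -1.389
pH = 6.34 − (-1.389) = 7.73

pH = 7.73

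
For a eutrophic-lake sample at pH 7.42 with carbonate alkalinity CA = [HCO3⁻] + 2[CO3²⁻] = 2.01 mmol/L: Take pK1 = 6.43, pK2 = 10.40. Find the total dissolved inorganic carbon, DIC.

DIC = 2.21 mmol/L

CA = [HCO3⁻] + 2[CO3²⁻] = (α₁ + 2α₂)·DIC
At pH 7.42: [H⁺]/K1 = 10^-0.99 = 0.10233, K2/[H⁺] = 10^-2.98 = 0.0010471
α₁ = 1/(1 + 0.10233 + 0.0010471) = 1/1.1034 = 0.9063; α₂ = α₁·K2/[H⁺] = 0.0009490
α₁ + 2α₂ = 0.9082
DIC = CA / (α₁ + 2α₂) = 2.01 / 0.9082 = 2.21 mmol/L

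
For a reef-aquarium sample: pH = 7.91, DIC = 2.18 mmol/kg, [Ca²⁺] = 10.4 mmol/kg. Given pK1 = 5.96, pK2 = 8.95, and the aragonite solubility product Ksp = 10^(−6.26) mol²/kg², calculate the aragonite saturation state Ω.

Ω = 3.41

α₂ = 1 / (1 + [H⁺]/K2 + [H⁺]²/(K1K2)) = 1 / (1 + 10^+1.04 + 10^-0.91)
   = 1 / (1 + 10.965 + 0.12303) = 1/12.088 = 0.08273
[CO3²⁻] = α₂ × DIC = 0.08273 × 2.18 = 0.1803 mmol/kg
Ksp = 10^(−6.26) = 5.495×10^-7
Ω = [Ca²⁺][CO3²⁻]/Ksp = (10.4×10^-3)(1.803×10^-4) / 5.495×10^-7 = 3.41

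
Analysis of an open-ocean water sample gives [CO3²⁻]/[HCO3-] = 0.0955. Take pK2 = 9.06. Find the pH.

pH = 8.04

From K2 = [H⁺][CO3²⁻]/[HCO3-]:  pH = pK2 + log₁₀([CO3²⁻]/[HCO3-])
log₁₀(0.0955) = -1.020
pH = 9.06 + (-1.020) = 8.04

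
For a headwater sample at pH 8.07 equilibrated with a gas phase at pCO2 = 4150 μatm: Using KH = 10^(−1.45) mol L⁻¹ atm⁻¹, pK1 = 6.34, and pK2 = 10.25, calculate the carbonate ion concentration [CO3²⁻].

[CO3²⁻] = 0.0522 mmol/L

[CO2*] = KH · pCO2 = 10^(−1.45) × 4150×10^-6 = 1.472×10^-4 mol/L
α₀ = 1/(1 + K1/[H⁺] + K1K2/[H⁺]²) = 1/(1 + 10^+1.73 + 10^-0.45) = 0.01816
DIC = [CO2*]/α₀ = 1.472×10^-4 / 0.01816 = 8.107 mmol/L
[CO3²⁻] = α₂·DIC; α₂ = 0.006444, so [CO3²⁻] = 0.006444 × 8.107 = 0.0522 mmol/L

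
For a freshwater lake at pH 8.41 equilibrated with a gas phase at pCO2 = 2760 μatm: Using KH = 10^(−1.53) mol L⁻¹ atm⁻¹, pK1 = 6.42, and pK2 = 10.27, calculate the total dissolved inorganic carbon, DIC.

[CO2*] = KH · pCO2 = 10^(−1.53) × 2760×10^-6 = 8.145×10^-5 mol/L
α₀ = 1/(1 + K1/[H⁺] + K1K2/[H⁺]²) = 1/(1 + 10^+1.99 + 10^+0.13) = 0.009993
DIC = [CO2*]/α₀ = 8.145×10^-5 / 0.009993 = 8.15 mmol/L

DIC = 8.15 mmol/L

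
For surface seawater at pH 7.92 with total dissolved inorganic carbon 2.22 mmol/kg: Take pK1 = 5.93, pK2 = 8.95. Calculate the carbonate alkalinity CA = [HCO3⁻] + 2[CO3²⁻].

CA = 2.39 mmol/kg

CA = [HCO3⁻] + 2[CO3²⁻] = (α₁ + 2α₂)·DIC
At pH 7.92: [H⁺]/K1 = 10^-1.99 = 0.010233, K2/[H⁺] = 10^-1.03 = 0.093325
α₁ = 1/(1 + 0.010233 + 0.093325) = 1/1.1036 = 0.9062; α₂ = α₁·K2/[H⁺] = 0.08457
α₁ + 2α₂ = 1.0753
CA = 1.0753 × 2.22 = 2.39 mmol/kg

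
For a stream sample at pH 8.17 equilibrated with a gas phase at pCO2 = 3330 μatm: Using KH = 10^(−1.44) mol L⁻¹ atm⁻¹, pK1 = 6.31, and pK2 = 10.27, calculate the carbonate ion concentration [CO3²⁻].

[CO3²⁻] = 0.0696 mmol/L

[CO2*] = KH · pCO2 = 10^(−1.44) × 3330×10^-6 = 1.209×10^-4 mol/L
α₀ = 1/(1 + K1/[H⁺] + K1K2/[H⁺]²) = 1/(1 + 10^+1.86 + 10^-0.24) = 0.01351
DIC = [CO2*]/α₀ = 1.209×10^-4 / 0.01351 = 8.949 mmol/L
[CO3²⁻] = α₂·DIC; α₂ = 0.007774, so [CO3²⁻] = 0.007774 × 8.949 = 0.0696 mmol/L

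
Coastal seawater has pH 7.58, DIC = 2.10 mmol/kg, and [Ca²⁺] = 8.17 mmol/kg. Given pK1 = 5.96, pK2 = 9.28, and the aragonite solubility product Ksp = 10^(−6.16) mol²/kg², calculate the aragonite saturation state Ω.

Ω = 0.474

α₂ = 1 / (1 + [H⁺]/K2 + [H⁺]²/(K1K2)) = 1 / (1 + 10^+1.70 + 10^+0.08)
   = 1 / (1 + 50.119 + 1.2023) = 1/52.321 = 0.01911
[CO3²⁻] = α₂ × DIC = 0.01911 × 2.10 = 0.04014 mmol/kg
Ksp = 10^(−6.16) = 6.918×10^-7
Ω = [Ca²⁺][CO3²⁻]/Ksp = (8.17×10^-3)(4.014×10^-5) / 6.918×10^-7 = 0.474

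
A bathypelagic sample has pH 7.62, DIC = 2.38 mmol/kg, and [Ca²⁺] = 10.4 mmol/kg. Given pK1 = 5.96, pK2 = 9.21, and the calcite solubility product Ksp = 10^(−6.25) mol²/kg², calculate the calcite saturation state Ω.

α₂ = 1 / (1 + [H⁺]/K2 + [H⁺]²/(K1K2)) = 1 / (1 + 10^+1.59 + 10^-0.07)
   = 1 / (1 + 38.905 + 0.85114) = 1/40.756 = 0.02454
[CO3²⁻] = α₂ × DIC = 0.02454 × 2.38 = 0.05840 mmol/kg
Ksp = 10^(−6.25) = 5.623×10^-7
Ω = [Ca²⁺][CO3²⁻]/Ksp = (10.4×10^-3)(5.840×10^-5) / 5.623×10^-7 = 1.08

Ω = 1.08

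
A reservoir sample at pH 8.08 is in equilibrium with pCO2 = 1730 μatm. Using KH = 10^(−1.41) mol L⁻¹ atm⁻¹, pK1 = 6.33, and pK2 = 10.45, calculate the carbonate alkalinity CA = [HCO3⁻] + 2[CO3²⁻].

[CO2*] = KH · pCO2 = 10^(−1.41) × 1730×10^-6 = 6.730×10^-5 mol/L
α₀ = 1/(1 + K1/[H⁺] + K1K2/[H⁺]²) = 1/(1 + 10^+1.75 + 10^-0.62) = 0.01740
DIC = [CO2*]/α₀ = 6.730×10^-5 / 0.01740 = 3.868 mmol/L
CA = (α₁ + 2α₂)·DIC = (0.9784 + 2×0.004174) × 3.868 = 3.82 mmol/L

CA = 3.82 mmol/L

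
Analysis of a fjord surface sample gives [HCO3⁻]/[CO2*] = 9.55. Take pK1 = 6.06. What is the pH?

From K1 = [H⁺][HCO3⁻]/[CO2*]:  pH = pK1 + log₁₀([HCO3⁻]/[CO2*])
log₁₀(9.55) = +0.980
pH = 6.06 + (+0.980) = 7.04

pH = 7.04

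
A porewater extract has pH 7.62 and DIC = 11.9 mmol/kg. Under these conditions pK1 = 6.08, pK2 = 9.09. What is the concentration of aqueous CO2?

[CO2*] = 0.323 mmol/kg

α₀ = 1 / (1 + K1/[H⁺] + K1K2/[H⁺]²) = 1 / (1 + 10^+1.54 + 10^+0.07)
   = 1 / (1 + 34.674 + 1.1749) = 1/36.849 = 0.02714
[CO2*] = α₀ × DIC = 0.02714 × 11.9 = 0.323 mmol/kg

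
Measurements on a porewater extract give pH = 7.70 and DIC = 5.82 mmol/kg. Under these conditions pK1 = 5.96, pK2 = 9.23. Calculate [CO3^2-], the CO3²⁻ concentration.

α₂ = 1 / (1 + [H⁺]/K2 + [H⁺]²/(K1K2)) = 1 / (1 + 10^+1.53 + 10^-0.21)
   = 1 / (1 + 33.884 + 0.61660) = 1/35.501 = 0.02817
[CO3²⁻] = α₂ × DIC = 0.02817 × 5.82 = 0.164 mmol/kg

[CO3²⁻] = 0.164 mmol/kg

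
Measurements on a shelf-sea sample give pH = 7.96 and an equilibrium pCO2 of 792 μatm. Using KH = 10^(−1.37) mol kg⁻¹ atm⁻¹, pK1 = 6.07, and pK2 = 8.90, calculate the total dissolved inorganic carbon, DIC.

[CO2*] = KH · pCO2 = 10^(−1.37) × 792×10^-6 = 3.379×10^-5 mol/kg
α₀ = 1/(1 + K1/[H⁺] + K1K2/[H⁺]²) = 1/(1 + 10^+1.89 + 10^+0.95) = 0.01142
DIC = [CO2*]/α₀ = 3.379×10^-5 / 0.01142 = 2.96 mmol/kg

DIC = 2.96 mmol/kg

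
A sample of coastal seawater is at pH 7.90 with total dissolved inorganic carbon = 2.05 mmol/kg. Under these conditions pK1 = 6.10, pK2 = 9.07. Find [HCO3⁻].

α₁ = 1 / (1 + [H⁺]/K1 + K2/[H⁺]) = 1 / (1 + 10^-1.80 + 10^-1.17)
   = 1 / (1 + 0.015849 + 0.067608) = 1/1.0835 = 0.9230
[HCO3⁻] = α₁ × DIC = 0.9230 × 2.05 = 1.89 mmol/kg

[HCO3⁻] = 1.89 mmol/kg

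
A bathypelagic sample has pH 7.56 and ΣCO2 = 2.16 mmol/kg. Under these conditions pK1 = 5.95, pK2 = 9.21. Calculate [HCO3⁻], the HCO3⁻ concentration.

[HCO3⁻] = 2.06 mmol/kg

α₁ = 1 / (1 + [H⁺]/K1 + K2/[H⁺]) = 1 / (1 + 10^-1.61 + 10^-1.65)
   = 1 / (1 + 0.024547 + 0.022387) = 1/1.0469 = 0.9552
[HCO3⁻] = α₁ × DIC = 0.9552 × 2.16 = 2.06 mmol/kg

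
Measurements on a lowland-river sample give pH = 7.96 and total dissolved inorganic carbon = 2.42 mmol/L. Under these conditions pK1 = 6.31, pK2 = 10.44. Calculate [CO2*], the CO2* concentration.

α₀ = 1 / (1 + K1/[H⁺] + K1K2/[H⁺]²) = 1 / (1 + 10^+1.65 + 10^-0.83)
   = 1 / (1 + 44.668 + 0.14791) = 1/45.816 = 0.02183
[CO2*] = α₀ × DIC = 0.02183 × 2.42 = 0.0528 mmol/L

[CO2*] = 0.0528 mmol/L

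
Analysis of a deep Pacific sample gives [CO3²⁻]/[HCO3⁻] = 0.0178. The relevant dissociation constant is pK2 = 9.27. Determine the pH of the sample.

From K2 = [H⁺][CO3²⁻]/[HCO3⁻]:  pH = pK2 + log₁₀([CO3²⁻]/[HCO3⁻])
log₁₀(0.0178) = -1.750
pH = 9.27 + (-1.750) = 7.52

pH = 7.52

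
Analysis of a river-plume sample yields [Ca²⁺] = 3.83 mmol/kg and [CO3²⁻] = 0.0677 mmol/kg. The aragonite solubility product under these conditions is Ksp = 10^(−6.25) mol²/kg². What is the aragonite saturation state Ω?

Ksp = 10^(−6.25) = 5.623×10^-7
Ω = [Ca²⁺][CO3²⁻]/Ksp = (3.83×10^-3)(0.0677×10^-3) / 5.623×10^-7 = 0.461

Ω = 0.461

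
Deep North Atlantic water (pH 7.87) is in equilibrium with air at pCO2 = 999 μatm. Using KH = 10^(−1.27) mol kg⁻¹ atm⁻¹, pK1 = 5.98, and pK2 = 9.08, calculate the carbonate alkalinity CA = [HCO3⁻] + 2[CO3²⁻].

CA = 4.68 mmol/kg

[CO2*] = KH · pCO2 = 10^(−1.27) × 999×10^-6 = 5.365×10^-5 mol/kg
α₀ = 1/(1 + K1/[H⁺] + K1K2/[H⁺]²) = 1/(1 + 10^+1.89 + 10^+0.68) = 0.01199
DIC = [CO2*]/α₀ = 5.365×10^-5 / 0.01199 = 4.475 mmol/kg
CA = (α₁ + 2α₂)·DIC = (0.9306 + 2×0.05738) × 4.475 = 4.68 mmol/kg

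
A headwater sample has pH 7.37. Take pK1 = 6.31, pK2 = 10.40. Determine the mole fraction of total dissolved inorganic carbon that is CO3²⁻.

α₂ = 0.000858

α₂ = 1 / (1 + [H⁺]/K2 + [H⁺]²/(K1K2)) = 1 / (1 + 10^+3.03 + 10^+1.97)
   = 1 / (1 + 1071.5 + 93.325) = 1/1165.8 = 0.0008577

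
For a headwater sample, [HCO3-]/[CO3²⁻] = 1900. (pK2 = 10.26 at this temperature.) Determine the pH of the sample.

pH = 6.98

From K2 = [H⁺][CO3²⁻]/[HCO3-]:  pH = pK2 − log₁₀([HCO3-]/[CO3²⁻])
log₁₀(1900) = +3.279
pH = 10.26 − (+3.279) = 6.98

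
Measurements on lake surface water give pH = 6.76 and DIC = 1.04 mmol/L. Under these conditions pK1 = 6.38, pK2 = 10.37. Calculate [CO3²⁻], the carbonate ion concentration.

α₂ = 1 / (1 + [H⁺]/K2 + [H⁺]²/(K1K2)) = 1 / (1 + 10^+3.61 + 10^+3.23)
   = 1 / (1 + 4073.8 + 1698.2) = 1/5773.0 = 0.0001732
[CO3²⁻] = α₂ × DIC = 0.0001732 × 1.04 = 0.000180 mmol/L = 0.180 μmol/L

[CO3²⁻] = 0.180 μmol/L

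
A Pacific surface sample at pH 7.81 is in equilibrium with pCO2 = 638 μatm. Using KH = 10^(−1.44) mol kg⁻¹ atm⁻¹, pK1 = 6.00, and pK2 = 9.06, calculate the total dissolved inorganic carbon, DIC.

DIC = 1.60 mmol/kg

[CO2*] = KH · pCO2 = 10^(−1.44) × 638×10^-6 = 2.316×10^-5 mol/kg
α₀ = 1/(1 + K1/[H⁺] + K1K2/[H⁺]²) = 1/(1 + 10^+1.81 + 10^+0.56) = 0.01445
DIC = [CO2*]/α₀ = 2.316×10^-5 / 0.01445 = 1.60 mmol/kg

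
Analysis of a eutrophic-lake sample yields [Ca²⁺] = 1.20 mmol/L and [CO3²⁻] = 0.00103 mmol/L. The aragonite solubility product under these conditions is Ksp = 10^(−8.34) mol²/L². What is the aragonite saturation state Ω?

Ksp = 10^(−8.34) = 4.571×10^-9
Ω = [Ca²⁺][CO3²⁻]/Ksp = (1.20×10^-3)(0.00103×10^-3) / 4.571×10^-9 = 0.270

Ω = 0.270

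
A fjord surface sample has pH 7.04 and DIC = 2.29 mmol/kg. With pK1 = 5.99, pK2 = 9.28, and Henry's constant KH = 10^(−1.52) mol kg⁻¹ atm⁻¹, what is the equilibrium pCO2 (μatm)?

α₀ = 1 / (1 + K1/[H⁺] + K1K2/[H⁺]²) = 1 / (1 + 10^+1.05 + 10^-1.19)
   = 1 / (1 + 11.220 + 0.064565) = 1/12.285 = 0.08140
[CO2*] = α₀ × DIC = 0.08140 × 2.29 = 0.1864 mmol/kg
pCO2 = [CO2*]/KH = 1.864×10^-4 / 3.020×10^-2 = 6170 μatm

pCO2 = 6170 μatm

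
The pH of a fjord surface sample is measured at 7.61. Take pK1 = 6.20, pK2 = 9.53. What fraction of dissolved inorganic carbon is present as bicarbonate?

α₁ = 1 / (1 + [H⁺]/K1 + K2/[H⁺]) = 1 / (1 + 10^-1.41 + 10^-1.92)
   = 1 / (1 + 0.038905 + 0.012023) = 1/1.0509 = 0.9515

α₁ = 0.952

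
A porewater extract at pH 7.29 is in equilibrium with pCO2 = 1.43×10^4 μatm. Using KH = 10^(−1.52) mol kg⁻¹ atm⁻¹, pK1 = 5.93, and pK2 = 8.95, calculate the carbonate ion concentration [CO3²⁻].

[CO3²⁻] = 0.216 mmol/kg

[CO2*] = KH · pCO2 = 10^(−1.52) × 1.43×10^4×10^-6 = 4.319×10^-4 mol/kg
α₀ = 1/(1 + K1/[H⁺] + K1K2/[H⁺]²) = 1/(1 + 10^+1.36 + 10^-0.30) = 0.04097
DIC = [CO2*]/α₀ = 4.319×10^-4 / 0.04097 = 10.54 mmol/kg
[CO3²⁻] = α₂·DIC; α₂ = 0.02053, so [CO3²⁻] = 0.02053 × 10.54 = 0.216 mmol/kg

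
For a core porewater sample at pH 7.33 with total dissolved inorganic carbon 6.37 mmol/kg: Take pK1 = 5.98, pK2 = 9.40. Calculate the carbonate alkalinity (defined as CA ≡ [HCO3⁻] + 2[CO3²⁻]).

CA = [HCO3⁻] + 2[CO3²⁻] = (α₁ + 2α₂)·DIC
At pH 7.33: [H⁺]/K1 = 10^-1.35 = 0.044668, K2/[H⁺] = 10^-2.07 = 0.0085114
α₁ = 1/(1 + 0.044668 + 0.0085114) = 1/1.0532 = 0.9495; α₂ = α₁·K2/[H⁺] = 0.008082
α₁ + 2α₂ = 0.9657
CA = 0.9657 × 6.37 = 6.15 mmol/kg

CA = 6.15 mmol/kg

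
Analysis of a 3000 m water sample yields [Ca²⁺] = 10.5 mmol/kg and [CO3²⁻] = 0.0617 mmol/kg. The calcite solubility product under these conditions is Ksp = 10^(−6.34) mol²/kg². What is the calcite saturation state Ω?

Ω = 1.42

Ksp = 10^(−6.34) = 4.571×10^-7
Ω = [Ca²⁺][CO3²⁻]/Ksp = (10.5×10^-3)(0.0617×10^-3) / 4.571×10^-7 = 1.42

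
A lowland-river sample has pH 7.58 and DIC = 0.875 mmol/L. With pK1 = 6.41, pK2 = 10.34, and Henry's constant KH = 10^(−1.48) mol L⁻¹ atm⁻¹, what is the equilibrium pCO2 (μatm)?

pCO2 = 1670 μatm

α₀ = 1 / (1 + K1/[H⁺] + K1K2/[H⁺]²) = 1 / (1 + 10^+1.17 + 10^-1.59)
   = 1 / (1 + 14.791 + 0.025704) = 1/15.817 = 0.06322
[CO2*] = α₀ × DIC = 0.06322 × 0.875 = 0.05532 mmol/L
pCO2 = [CO2*]/KH = 5.532×10^-5 / 3.311×10^-2 = 1670 μatm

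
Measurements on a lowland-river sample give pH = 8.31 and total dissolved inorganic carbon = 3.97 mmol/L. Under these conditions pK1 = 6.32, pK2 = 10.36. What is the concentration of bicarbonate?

α₁ = 1 / (1 + [H⁺]/K1 + K2/[H⁺]) = 1 / (1 + 10^-1.99 + 10^-2.05)
   = 1 / (1 + 0.010233 + 0.0089125) = 1/1.0191 = 0.9812
[HCO3⁻] = α₁ × DIC = 0.9812 × 3.97 = 3.90 mmol/L

[HCO3⁻] = 3.90 mmol/L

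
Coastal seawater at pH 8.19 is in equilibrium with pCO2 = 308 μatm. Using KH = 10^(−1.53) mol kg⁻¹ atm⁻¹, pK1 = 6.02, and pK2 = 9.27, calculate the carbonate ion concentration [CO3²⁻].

[CO3²⁻] = 0.112 mmol/kg

[CO2*] = KH · pCO2 = 10^(−1.53) × 308×10^-6 = 9.090×10^-6 mol/kg
α₀ = 1/(1 + K1/[H⁺] + K1K2/[H⁺]²) = 1/(1 + 10^+2.17 + 10^+1.09) = 0.006203
DIC = [CO2*]/α₀ = 9.090×10^-6 / 0.006203 = 1.465 mmol/kg
[CO3²⁻] = α₂·DIC; α₂ = 0.07631, so [CO3²⁻] = 0.07631 × 1.465 = 0.112 mmol/kg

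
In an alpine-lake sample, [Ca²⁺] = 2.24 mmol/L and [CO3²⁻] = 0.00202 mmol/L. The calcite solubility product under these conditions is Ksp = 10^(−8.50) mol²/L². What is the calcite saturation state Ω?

Ksp = 10^(−8.50) = 3.162×10^-9
Ω = [Ca²⁺][CO3²⁻]/Ksp = (2.24×10^-3)(0.00202×10^-3) / 3.162×10^-9 = 1.43

Ω = 1.43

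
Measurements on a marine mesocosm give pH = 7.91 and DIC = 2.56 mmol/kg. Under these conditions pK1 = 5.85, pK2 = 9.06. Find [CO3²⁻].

α₂ = 1 / (1 + [H⁺]/K2 + [H⁺]²/(K1K2)) = 1 / (1 + 10^+1.15 + 10^-0.91)
   = 1 / (1 + 14.125 + 0.12303) = 1/15.248 = 0.06558
[CO3²⁻] = α₂ × DIC = 0.06558 × 2.56 = 0.168 mmol/kg

[CO3²⁻] = 0.168 mmol/kg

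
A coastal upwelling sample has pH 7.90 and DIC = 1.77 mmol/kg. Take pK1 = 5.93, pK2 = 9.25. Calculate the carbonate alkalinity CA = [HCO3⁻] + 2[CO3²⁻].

CA = [HCO3⁻] + 2[CO3²⁻] = (α₁ + 2α₂)·DIC
At pH 7.90: [H⁺]/K1 = 10^-1.97 = 0.010715, K2/[H⁺] = 10^-1.35 = 0.044668
α₁ = 1/(1 + 0.010715 + 0.044668) = 1/1.0554 = 0.9475; α₂ = α₁·K2/[H⁺] = 0.04232
α₁ + 2α₂ = 1.0322
CA = 1.0322 × 1.77 = 1.83 mmol/kg

CA = 1.83 mmol/kg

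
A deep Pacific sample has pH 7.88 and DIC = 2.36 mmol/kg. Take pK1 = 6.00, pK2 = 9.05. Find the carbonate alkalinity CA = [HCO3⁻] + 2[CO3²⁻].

CA = [HCO3⁻] + 2[CO3²⁻] = (α₁ + 2α₂)·DIC
At pH 7.88: [H⁺]/K1 = 10^-1.88 = 0.013183, K2/[H⁺] = 10^-1.17 = 0.067608
α₁ = 1/(1 + 0.013183 + 0.067608) = 1/1.0808 = 0.9252; α₂ = α₁·K2/[H⁺] = 0.06255
α₁ + 2α₂ = 1.0504
CA = 1.0504 × 2.36 = 2.48 mmol/kg

CA = 2.48 mmol/kg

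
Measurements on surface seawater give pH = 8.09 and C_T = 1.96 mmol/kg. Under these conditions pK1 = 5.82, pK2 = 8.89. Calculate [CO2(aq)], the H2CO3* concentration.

α₀ = 1 / (1 + K1/[H⁺] + K1K2/[H⁺]²) = 1 / (1 + 10^+2.27 + 10^+1.47)
   = 1 / (1 + 186.21 + 29.512) = 1/216.72 = 0.004614
[CO2*] = α₀ × DIC = 0.004614 × 1.96 = 0.00904 mmol/kg = 9.04 μmol/kg

[CO2*] = 9.04 μmol/kg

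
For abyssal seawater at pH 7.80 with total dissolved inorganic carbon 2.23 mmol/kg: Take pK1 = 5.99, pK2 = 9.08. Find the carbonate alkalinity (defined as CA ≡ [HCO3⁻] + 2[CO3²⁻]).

CA = [HCO3⁻] + 2[CO3²⁻] = (α₁ + 2α₂)·DIC
At pH 7.80: [H⁺]/K1 = 10^-1.81 = 0.015488, K2/[H⁺] = 10^-1.28 = 0.052481
α₁ = 1/(1 + 0.015488 + 0.052481) = 1/1.0680 = 0.9364; α₂ = α₁·K2/[H⁺] = 0.04914
α₁ + 2α₂ = 1.0346
CA = 1.0346 × 2.23 = 2.31 mmol/kg

CA = 2.31 mmol/kg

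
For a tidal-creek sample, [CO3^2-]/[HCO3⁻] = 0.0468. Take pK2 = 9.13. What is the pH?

From K2 = [H⁺][CO3^2-]/[HCO3⁻]:  pH = pK2 + log₁₀([CO3^2-]/[HCO3⁻])
log₁₀(0.0468) = -1.330
pH = 9.13 + (-1.330) = 7.80

pH = 7.80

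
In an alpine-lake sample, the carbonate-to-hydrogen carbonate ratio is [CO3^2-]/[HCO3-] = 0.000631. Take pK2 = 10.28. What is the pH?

From K2 = [H⁺][CO3^2-]/[HCO3-]:  pH = pK2 + log₁₀([CO3^2-]/[HCO3-])
log₁₀(0.000631) = -3.200
pH = 10.28 + (-3.200) = 7.08

pH = 7.08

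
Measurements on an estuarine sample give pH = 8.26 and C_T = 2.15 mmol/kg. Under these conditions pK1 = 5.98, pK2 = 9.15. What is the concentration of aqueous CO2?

α₀ = 1 / (1 + K1/[H⁺] + K1K2/[H⁺]²) = 1 / (1 + 10^+2.28 + 10^+1.39)
   = 1 / (1 + 190.55 + 24.547) = 1/216.09 = 0.004628
[CO2*] = α₀ × DIC = 0.004628 × 2.15 = 0.00995 mmol/kg = 9.95 μmol/kg

[CO2*] = 9.95 μmol/kg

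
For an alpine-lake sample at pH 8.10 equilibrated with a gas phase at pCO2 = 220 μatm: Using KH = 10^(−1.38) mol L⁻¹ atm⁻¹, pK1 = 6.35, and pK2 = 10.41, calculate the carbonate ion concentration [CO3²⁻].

[CO2*] = KH · pCO2 = 10^(−1.38) × 220×10^-6 = 9.171×10^-6 mol/L
α₀ = 1/(1 + K1/[H⁺] + K1K2/[H⁺]²) = 1/(1 + 10^+1.75 + 10^-0.56) = 0.01739
DIC = [CO2*]/α₀ = 9.171×10^-6 / 0.01739 = 0.5274 mmol/L
[CO3²⁻] = α₂·DIC; α₂ = 0.004789, so [CO3²⁻] = 0.004789 × 0.5274 = 0.00253 mmol/L = 2.53 μmol/L

[CO3²⁻] = 2.53 μmol/L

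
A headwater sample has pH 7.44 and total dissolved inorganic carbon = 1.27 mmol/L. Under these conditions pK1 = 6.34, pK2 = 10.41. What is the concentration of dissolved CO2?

[CO2*] = 0.0934 mmol/L

α₀ = 1 / (1 + K1/[H⁺] + K1K2/[H⁺]²) = 1 / (1 + 10^+1.10 + 10^-1.87)
   = 1 / (1 + 12.589 + 0.013490) = 1/13.603 = 0.07351
[CO2*] = α₀ × DIC = 0.07351 × 1.27 = 0.0934 mmol/L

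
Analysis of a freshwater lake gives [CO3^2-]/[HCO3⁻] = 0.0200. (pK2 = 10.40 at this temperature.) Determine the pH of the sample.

pH = 8.70

From K2 = [H⁺][CO3^2-]/[HCO3⁻]:  pH = pK2 + log₁₀([CO3^2-]/[HCO3⁻])
log₁₀(0.0200) = -1.699
pH = 10.40 + (-1.699) = 8.70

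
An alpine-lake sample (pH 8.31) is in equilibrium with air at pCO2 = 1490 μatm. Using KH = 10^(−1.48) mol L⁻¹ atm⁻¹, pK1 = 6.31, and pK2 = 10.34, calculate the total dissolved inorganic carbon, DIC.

[CO2*] = KH · pCO2 = 10^(−1.48) × 1490×10^-6 = 4.934×10^-5 mol/L
α₀ = 1/(1 + K1/[H⁺] + K1K2/[H⁺]²) = 1/(1 + 10^+2.00 + 10^-0.03) = 0.009810
DIC = [CO2*]/α₀ = 4.934×10^-5 / 0.009810 = 5.03 mmol/L

DIC = 5.03 mmol/L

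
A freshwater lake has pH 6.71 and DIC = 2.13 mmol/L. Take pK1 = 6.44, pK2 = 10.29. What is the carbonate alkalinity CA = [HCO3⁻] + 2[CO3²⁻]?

CA = [HCO3⁻] + 2[CO3²⁻] = (α₁ + 2α₂)·DIC
At pH 6.71: [H⁺]/K1 = 10^-0.27 = 0.53703, K2/[H⁺] = 10^-3.58 = 0.00026303
α₁ = 1/(1 + 0.53703 + 0.00026303) = 1/1.5373 = 0.6505; α₂ = α₁·K2/[H⁺] = 0.0001711
α₁ + 2α₂ = 0.6508
CA = 0.6508 × 2.13 = 1.39 mmol/L

CA = 1.39 mmol/L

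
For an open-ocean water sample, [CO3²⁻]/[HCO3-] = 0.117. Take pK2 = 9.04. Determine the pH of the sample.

From K2 = [H⁺][CO3²⁻]/[HCO3-]:  pH = pK2 + log₁₀([CO3²⁻]/[HCO3-])
log₁₀(0.117) = -0.932
pH = 9.04 + (-0.932) = 8.11

pH = 8.11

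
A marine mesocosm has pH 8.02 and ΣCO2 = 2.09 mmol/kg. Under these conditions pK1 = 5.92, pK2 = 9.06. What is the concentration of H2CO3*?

α₀ = 1 / (1 + K1/[H⁺] + K1K2/[H⁺]²) = 1 / (1 + 10^+2.10 + 10^+1.06)
   = 1 / (1 + 125.89 + 11.482) = 1/138.37 = 0.007227
[CO2*] = α₀ × DIC = 0.007227 × 2.09 = 0.0151 mmol/kg = 15.1 μmol/kg

[CO2*] = 15.1 μmol/kg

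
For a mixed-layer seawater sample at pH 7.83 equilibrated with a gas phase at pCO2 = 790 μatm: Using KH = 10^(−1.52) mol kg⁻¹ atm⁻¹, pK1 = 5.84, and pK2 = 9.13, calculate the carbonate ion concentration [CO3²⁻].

[CO2*] = KH · pCO2 = 10^(−1.52) × 790×10^-6 = 2.386×10^-5 mol/kg
α₀ = 1/(1 + K1/[H⁺] + K1K2/[H⁺]²) = 1/(1 + 10^+1.99 + 10^+0.69) = 0.009651
DIC = [CO2*]/α₀ = 2.386×10^-5 / 0.009651 = 2.472 mmol/kg
[CO3²⁻] = α₂·DIC; α₂ = 0.04727, so [CO3²⁻] = 0.04727 × 2.472 = 0.117 mmol/kg

[CO3²⁻] = 0.117 mmol/kg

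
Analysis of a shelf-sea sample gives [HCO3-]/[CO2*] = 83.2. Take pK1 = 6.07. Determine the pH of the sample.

pH = 7.99

From K1 = [H⁺][HCO3-]/[CO2*]:  pH = pK1 + log₁₀([HCO3-]/[CO2*])
log₁₀(83.2) = +1.920
pH = 6.07 + (+1.920) = 7.99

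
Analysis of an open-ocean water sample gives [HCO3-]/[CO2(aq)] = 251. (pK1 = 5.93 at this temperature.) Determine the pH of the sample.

From K1 = [H⁺][HCO3-]/[CO2(aq)]:  pH = pK1 + log₁₀([HCO3-]/[CO2(aq)])
log₁₀(251) = +2.400
pH = 5.93 + (+2.400) = 8.33

pH = 8.33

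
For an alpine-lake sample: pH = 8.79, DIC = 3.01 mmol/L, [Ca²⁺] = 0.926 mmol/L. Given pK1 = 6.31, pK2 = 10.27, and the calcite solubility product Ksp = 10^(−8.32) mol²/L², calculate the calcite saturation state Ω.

α₂ = 1 / (1 + [H⁺]/K2 + [H⁺]²/(K1K2)) = 1 / (1 + 10^+1.48 + 10^-1.00)
   = 1 / (1 + 30.200 + 0.10000) = 1/31.300 = 0.03195
[CO3²⁻] = α₂ × DIC = 0.03195 × 3.01 = 0.09617 mmol/L
Ksp = 10^(−8.32) = 4.786×10^-9
Ω = [Ca²⁺][CO3²⁻]/Ksp = (0.926×10^-3)(9.617×10^-5) / 4.786×10^-9 = 18.6

Ω = 18.6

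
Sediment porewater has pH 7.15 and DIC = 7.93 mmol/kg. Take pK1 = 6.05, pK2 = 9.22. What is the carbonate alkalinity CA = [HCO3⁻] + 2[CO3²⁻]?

CA = [HCO3⁻] + 2[CO3²⁻] = (α₁ + 2α₂)·DIC
At pH 7.15: [H⁺]/K1 = 10^-1.10 = 0.079433, K2/[H⁺] = 10^-2.07 = 0.0085114
α₁ = 1/(1 + 0.079433 + 0.0085114) = 1/1.0879 = 0.9192; α₂ = α₁·K2/[H⁺] = 0.007823
α₁ + 2α₂ = 0.9348
CA = 0.9348 × 7.93 = 7.41 mmol/kg

CA = 7.41 mmol/kg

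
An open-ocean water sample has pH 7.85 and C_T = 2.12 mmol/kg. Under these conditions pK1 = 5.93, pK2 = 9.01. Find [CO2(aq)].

α₀ = 1 / (1 + K1/[H⁺] + K1K2/[H⁺]²) = 1 / (1 + 10^+1.92 + 10^+0.76)
   = 1 / (1 + 83.176 + 5.7544) = 1/89.931 = 0.01112
[CO2*] = α₀ × DIC = 0.01112 × 2.12 = 0.0236 mmol/kg

[CO2*] = 0.0236 mmol/kg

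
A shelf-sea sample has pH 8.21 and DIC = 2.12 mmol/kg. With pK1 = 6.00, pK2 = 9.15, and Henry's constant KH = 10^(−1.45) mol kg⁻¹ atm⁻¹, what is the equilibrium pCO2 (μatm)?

pCO2 = 329 μatm

α₀ = 1 / (1 + K1/[H⁺] + K1K2/[H⁺]²) = 1 / (1 + 10^+2.21 + 10^+1.27)
   = 1 / (1 + 162.18 + 18.621) = 1/181.80 = 0.005500
[CO2*] = α₀ × DIC = 0.005500 × 2.12 = 0.01166 mmol/kg = 11.66 μmol/kg
pCO2 = [CO2*]/KH = 1.166×10^-5 / 3.548×10^-2 = 329 μatm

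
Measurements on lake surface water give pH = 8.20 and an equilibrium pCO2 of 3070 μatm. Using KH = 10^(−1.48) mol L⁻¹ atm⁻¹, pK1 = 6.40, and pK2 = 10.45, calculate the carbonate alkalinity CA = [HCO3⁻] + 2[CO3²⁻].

CA = 6.49 mmol/L

[CO2*] = KH · pCO2 = 10^(−1.48) × 3070×10^-6 = 1.017×10^-4 mol/L
α₀ = 1/(1 + K1/[H⁺] + K1K2/[H⁺]²) = 1/(1 + 10^+1.80 + 10^-0.45) = 0.01552
DIC = [CO2*]/α₀ = 1.017×10^-4 / 0.01552 = 6.552 mmol/L
CA = (α₁ + 2α₂)·DIC = (0.9790 + 2×0.005505) × 6.552 = 6.49 mmol/L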